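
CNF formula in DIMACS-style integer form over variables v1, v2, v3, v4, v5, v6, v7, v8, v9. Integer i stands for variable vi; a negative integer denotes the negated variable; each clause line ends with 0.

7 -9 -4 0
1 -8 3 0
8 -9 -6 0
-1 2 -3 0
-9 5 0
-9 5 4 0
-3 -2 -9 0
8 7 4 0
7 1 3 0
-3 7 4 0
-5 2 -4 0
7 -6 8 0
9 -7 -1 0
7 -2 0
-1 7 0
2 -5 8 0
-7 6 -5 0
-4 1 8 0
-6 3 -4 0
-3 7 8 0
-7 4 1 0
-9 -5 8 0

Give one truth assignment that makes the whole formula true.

v1 = F, v2 = T, v3 = T, v4 = T, v5 = F, v6 = F, v7 = T, v8 = T, v9 = F

Branch on v1: take v1 = False.
For the remaining variables, v2 = True, v3 = True, v4 = True, v5 = False, v6 = False, v7 = True, v8 = True, v9 = False works.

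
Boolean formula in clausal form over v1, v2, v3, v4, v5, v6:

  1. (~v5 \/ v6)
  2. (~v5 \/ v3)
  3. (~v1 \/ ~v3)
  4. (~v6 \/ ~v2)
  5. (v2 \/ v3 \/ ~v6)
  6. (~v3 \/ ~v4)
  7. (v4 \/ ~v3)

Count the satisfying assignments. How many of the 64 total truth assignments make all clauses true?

8

Split on v3, then v6.
  v3=T, v6=T: a clause becomes empty — 0.
  v3=T, v6=F: a clause becomes empty — 0.
  v3=F, v6=T: a clause becomes empty — 0.
  v3=F, v6=F: forces v5=F; v1, v2, v4 free → 2^3 = 8.
Total: 0 + 0 + 0 + 8 = 8.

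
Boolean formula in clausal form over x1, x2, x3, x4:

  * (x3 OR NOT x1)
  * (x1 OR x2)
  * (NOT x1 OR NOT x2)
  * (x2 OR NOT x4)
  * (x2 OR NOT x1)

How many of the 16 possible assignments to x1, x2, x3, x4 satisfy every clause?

The models are:
  x1=F x2=T x3=F x4=F
  x1=F x2=T x3=F x4=T
  x1=F x2=T x3=T x4=F
  x1=F x2=T x3=T x4=T
That's 4 in total.

4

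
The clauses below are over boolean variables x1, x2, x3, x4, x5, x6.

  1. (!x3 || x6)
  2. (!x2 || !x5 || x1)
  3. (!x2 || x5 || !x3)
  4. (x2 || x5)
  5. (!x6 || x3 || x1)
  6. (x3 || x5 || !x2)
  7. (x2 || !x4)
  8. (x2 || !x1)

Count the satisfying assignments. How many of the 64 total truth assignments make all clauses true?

Case analysis on x2 and x3:
  x2=T, x3=T: remaining (x1,x4,x5,x6) ∈ {(T,F,T,T); (T,T,T,T)} — 2.
  x2=T, x3=F: remaining (x1,x4,x5,x6) ∈ {(T,F,T,F); (T,F,T,T); (T,T,T,F); (T,T,T,T)} — 4.
  x2=F, x3=T: remaining (x1,x4,x5,x6) ∈ {(F,F,T,T)} — 1.
  x2=F, x3=F: remaining (x1,x4,x5,x6) ∈ {(F,F,T,F)} — 1.
Total: 2 + 4 + 1 + 1 = 8.

8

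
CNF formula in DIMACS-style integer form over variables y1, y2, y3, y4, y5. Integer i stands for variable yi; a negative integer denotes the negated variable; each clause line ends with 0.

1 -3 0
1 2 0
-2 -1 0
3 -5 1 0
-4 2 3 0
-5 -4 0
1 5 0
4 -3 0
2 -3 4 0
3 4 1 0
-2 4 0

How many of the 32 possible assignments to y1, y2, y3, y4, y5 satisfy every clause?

3

The models are:
  y1=T y2=F y3=F y4=F y5=F
  y1=T y2=F y3=F y4=F y5=T
  y1=T y2=F y3=T y4=T y5=F
Count: 3.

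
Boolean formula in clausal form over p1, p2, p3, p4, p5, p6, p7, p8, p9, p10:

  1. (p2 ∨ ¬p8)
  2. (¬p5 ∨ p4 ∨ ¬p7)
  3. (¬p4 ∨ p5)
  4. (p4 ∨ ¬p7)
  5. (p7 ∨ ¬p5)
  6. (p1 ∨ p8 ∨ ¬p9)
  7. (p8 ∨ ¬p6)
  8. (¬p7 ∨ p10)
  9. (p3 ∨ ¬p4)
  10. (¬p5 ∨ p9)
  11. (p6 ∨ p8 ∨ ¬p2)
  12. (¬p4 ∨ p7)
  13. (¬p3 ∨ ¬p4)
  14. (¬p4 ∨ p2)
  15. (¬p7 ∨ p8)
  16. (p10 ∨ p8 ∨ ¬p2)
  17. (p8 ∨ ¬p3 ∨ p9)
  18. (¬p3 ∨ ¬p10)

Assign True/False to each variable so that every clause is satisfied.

p1 = T, p2 = F, p3 = F, p4 = F, p5 = F, p6 = F, p7 = F, p8 = F, p9 = T, p10 = F

Check each clause:
  1. (¬p8 ∨ p2) — ¬p8 is true.
  2. (p4 ∨ ¬p5 ∨ ¬p7) — ¬p7 is true.
  3. (p5 ∨ ¬p4) — ¬p4 is true.
  4. (¬p7 ∨ p4) — ¬p7 is true.
  5. (¬p5 ∨ p7) — ¬p5 is true.
  6. (p8 ∨ ¬p9 ∨ p1) — p1 is true.
  7. (¬p6 ∨ p8) — ¬p6 is true.
  8. (p10 ∨ ¬p7) — ¬p7 is true.
  9. (p3 ∨ ¬p4) — ¬p4 is true.
  10. (¬p5 ∨ p9) — p9 is true.
  11. (p8 ∨ ¬p2 ∨ p6) — ¬p2 is true.
  12. (p7 ∨ ¬p4) — ¬p4 is true.
  13. (¬p4 ∨ ¬p3) — ¬p4 is true.
  14. (¬p4 ∨ p2) — ¬p4 is true.
  15. (¬p7 ∨ p8) — ¬p7 is true.
  16. (¬p2 ∨ p10 ∨ p8) — ¬p2 is true.
  17. (p9 ∨ ¬p3 ∨ p8) — p9 is true.
  18. (¬p3 ∨ ¬p10) — ¬p3 is true.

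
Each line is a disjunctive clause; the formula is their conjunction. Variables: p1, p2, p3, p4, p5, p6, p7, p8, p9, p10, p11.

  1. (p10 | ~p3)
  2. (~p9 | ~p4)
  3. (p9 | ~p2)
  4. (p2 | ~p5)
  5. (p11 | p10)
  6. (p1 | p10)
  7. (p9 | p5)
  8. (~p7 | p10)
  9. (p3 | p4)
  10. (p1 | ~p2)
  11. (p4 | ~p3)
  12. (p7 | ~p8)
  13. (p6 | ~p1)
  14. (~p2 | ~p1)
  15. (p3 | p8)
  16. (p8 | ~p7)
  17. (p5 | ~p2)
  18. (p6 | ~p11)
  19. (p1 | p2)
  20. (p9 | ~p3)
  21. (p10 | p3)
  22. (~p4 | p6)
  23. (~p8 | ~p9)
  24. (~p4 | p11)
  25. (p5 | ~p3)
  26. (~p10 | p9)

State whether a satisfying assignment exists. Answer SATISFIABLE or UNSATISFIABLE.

UNSATISFIABLE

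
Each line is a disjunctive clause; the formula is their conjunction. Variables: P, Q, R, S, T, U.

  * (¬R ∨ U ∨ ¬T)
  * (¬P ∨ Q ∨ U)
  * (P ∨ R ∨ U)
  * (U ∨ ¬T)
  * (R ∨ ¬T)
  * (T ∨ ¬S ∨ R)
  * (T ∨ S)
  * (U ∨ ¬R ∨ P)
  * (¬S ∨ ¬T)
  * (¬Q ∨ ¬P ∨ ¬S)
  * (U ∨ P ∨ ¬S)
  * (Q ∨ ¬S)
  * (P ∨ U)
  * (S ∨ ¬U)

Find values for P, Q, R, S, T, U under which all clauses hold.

P = False, Q = True, R = True, S = True, T = False, U = True

Branch on P: take P = False.
  then U is forced to True.
  then S is forced to True.
  then T is forced to False.
  then R is forced to True.
  then Q is forced to True.
Every clause has at least one true literal under this assignment.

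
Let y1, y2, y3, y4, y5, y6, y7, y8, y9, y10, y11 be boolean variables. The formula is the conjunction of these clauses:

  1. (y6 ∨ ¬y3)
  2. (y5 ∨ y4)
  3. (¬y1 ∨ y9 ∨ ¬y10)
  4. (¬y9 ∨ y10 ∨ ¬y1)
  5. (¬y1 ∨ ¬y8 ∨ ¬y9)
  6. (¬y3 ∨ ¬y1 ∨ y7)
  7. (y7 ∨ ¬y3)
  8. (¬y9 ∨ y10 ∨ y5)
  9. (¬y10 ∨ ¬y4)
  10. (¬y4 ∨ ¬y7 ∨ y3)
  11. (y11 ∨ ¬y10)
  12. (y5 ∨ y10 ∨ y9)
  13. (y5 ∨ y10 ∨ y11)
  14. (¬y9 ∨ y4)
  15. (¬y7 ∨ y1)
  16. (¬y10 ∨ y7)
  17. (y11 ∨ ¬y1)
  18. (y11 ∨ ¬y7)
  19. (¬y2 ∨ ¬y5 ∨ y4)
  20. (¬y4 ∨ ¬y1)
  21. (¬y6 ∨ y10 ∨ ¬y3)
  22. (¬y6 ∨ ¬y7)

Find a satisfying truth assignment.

Pure literal: y2 appears only negated; assign y2 = False.
Pure literal: y11 appears only positively; assign y11 = True.
Branch on y1: take y1 = False.
  then y7 is forced to False.
  then y3 is forced to False.
  then y10 is forced to False.
Try y4 = False.
  then y5 is forced to True.
  then y9 is forced to False.
y6, y8 are now unconstrained; take y6 = False, y8 = True.
Every clause has at least one true literal under this assignment.

y1=False, y2=False, y3=False, y4=False, y5=True, y6=False, y7=False, y8=True, y9=False, y10=False, y11=True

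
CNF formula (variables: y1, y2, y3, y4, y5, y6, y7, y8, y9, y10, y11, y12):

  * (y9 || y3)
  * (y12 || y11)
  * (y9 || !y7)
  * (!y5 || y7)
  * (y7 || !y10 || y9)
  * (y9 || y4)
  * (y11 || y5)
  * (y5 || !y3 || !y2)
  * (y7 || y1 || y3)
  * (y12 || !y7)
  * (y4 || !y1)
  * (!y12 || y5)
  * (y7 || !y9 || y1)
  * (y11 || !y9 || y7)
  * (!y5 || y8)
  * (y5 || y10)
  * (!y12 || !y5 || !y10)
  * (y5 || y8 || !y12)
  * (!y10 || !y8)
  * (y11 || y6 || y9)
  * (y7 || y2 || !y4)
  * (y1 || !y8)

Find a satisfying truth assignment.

y1 = True, y2 = True, y3 = True, y4 = True, y5 = True, y6 = False, y7 = True, y8 = True, y9 = True, y10 = False, y11 = False, y12 = True

Branch on y1: take y1 = True.
  then y4 is forced to True.
Set y2 = True and propagate.
Set y3 = True and propagate.
  then y5 is forced to True.
  then y7 is forced to True.
  then y9 is forced to True.
  then y12 is forced to True.
  then y8 is forced to True.
  then y10 is forced to False.
y6, y11 are now unconstrained; take y6 = False, y11 = False.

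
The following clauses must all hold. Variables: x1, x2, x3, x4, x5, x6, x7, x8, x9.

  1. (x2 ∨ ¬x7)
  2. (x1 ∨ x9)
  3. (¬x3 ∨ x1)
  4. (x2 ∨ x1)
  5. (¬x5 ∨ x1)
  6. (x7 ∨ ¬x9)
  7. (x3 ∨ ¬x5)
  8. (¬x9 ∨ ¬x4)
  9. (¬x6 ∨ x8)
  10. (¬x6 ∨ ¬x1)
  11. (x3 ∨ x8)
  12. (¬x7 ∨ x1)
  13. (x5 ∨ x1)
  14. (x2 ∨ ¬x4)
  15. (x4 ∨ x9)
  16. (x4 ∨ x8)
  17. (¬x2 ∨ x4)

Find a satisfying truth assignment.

Pure literal: x6 appears only negated; assign x6 = False.
Pure literal: x8 appears only positively; assign x8 = True.
Try x1 = True.
Try x2 = True.
  then x4 is forced to True.
  then x9 is forced to False.
The remaining clauses are satisfied by x3 = True, x5 = True, x7 = True.
Check each clause:
  1. (¬x7 ∨ x2) — x2 is true.
  2. (x1 ∨ x9) — x1 is true.
  3. (¬x3 ∨ x1) — x1 is true.
  4. (x1 ∨ x2) — x1 is true.
  5. (x1 ∨ ¬x5) — x1 is true.
  6. (x7 ∨ ¬x9) — ¬x9 is true.
  7. (x3 ∨ ¬x5) — x3 is true.
  8. (¬x4 ∨ ¬x9) — ¬x9 is true.
  9. (¬x6 ∨ x8) — x8 is true.
  10. (¬x6 ∨ ¬x1) — ¬x6 is true.
  11. (x3 ∨ x8) — x8 is true.
  12. (x1 ∨ ¬x7) — x1 is true.
  13. (x5 ∨ x1) — x1 is true.
  14. (x2 ∨ ¬x4) — x2 is true.
  15. (x4 ∨ x9) — x4 is true.
  16. (x4 ∨ x8) — x8 is true.
  17. (¬x2 ∨ x4) — x4 is true.

x1 = T, x2 = T, x3 = T, x4 = T, x5 = T, x6 = F, x7 = T, x8 = T, x9 = F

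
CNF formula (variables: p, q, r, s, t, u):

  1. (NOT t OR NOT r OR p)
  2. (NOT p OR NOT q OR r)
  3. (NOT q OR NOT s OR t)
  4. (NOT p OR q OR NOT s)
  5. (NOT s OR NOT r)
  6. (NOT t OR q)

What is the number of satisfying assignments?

22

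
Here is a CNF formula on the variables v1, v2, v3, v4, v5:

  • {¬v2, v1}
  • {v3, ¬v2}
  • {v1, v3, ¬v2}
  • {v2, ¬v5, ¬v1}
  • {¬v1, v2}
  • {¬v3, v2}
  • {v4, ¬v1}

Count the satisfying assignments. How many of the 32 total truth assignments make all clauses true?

6

Satisfying assignments:
  v1=0 v2=0 v3=0 v4=0 v5=0
  v1=0 v2=0 v3=0 v4=0 v5=1
  v1=0 v2=0 v3=0 v4=1 v5=0
  v1=0 v2=0 v3=0 v4=1 v5=1
  v1=1 v2=1 v3=1 v4=1 v5=0
  v1=1 v2=1 v3=1 v4=1 v5=1
Count: 6.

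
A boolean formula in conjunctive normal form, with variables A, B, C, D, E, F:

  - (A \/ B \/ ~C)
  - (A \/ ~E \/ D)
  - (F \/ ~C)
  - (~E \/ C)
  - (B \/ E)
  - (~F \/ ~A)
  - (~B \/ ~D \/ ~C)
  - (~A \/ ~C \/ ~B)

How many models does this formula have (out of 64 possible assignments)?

7

Satisfying assignments:
  A=F B=T C=F D=F E=F F=F
  A=F B=T C=F D=F E=F F=T
  A=F B=T C=F D=T E=F F=F
  A=F B=T C=F D=T E=F F=T
  A=F B=T C=T D=F E=F F=T
  A=T B=T C=F D=F E=F F=F
  A=T B=T C=F D=T E=F F=F
That's 7 in total.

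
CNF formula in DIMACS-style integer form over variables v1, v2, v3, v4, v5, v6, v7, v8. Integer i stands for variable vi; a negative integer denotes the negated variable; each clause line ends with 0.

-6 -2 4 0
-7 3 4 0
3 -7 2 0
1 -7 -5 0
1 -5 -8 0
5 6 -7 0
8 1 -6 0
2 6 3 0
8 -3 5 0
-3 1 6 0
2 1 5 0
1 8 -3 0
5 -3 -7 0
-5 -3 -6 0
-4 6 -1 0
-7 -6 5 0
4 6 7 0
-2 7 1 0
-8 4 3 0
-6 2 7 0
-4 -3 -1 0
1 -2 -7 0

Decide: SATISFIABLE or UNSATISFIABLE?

SATISFIABLE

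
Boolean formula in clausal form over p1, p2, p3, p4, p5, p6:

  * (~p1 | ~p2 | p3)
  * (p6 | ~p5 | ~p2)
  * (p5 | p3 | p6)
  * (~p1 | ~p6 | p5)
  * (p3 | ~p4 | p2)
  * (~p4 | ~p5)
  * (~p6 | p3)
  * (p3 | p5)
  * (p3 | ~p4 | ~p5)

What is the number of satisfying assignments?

20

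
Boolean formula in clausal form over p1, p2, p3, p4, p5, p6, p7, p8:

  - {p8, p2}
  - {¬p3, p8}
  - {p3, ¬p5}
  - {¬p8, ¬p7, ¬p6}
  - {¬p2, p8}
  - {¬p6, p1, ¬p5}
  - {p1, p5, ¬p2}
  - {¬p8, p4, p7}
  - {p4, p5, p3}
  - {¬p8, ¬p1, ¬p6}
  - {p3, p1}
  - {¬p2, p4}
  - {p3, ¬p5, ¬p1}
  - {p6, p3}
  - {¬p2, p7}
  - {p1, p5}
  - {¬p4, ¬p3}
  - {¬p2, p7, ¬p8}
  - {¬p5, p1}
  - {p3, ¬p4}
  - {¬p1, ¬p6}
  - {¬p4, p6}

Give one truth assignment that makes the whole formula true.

p1=True, p2=False, p3=True, p4=False, p5=False, p6=False, p7=True, p8=True

Try p1 = True.
  then p6 is forced to False.
  then p3 is forced to True.
  then p8 is forced to True.
  then p4 is forced to False.
  then p7 is forced to True.
  then p2 is forced to False.
p5 is now unconstrained; take p5 = False.
Every clause has at least one true literal under this assignment.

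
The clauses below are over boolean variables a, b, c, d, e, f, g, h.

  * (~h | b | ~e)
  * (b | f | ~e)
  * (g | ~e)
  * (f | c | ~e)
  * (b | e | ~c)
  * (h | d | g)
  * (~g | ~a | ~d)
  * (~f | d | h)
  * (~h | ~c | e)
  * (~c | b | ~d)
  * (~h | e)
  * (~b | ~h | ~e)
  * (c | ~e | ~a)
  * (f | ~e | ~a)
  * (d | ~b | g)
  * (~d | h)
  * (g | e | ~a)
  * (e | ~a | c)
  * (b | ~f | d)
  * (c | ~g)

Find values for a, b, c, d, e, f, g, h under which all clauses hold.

Branch on a: take a = True.
Branch on b: take b = True.
Set c = True and propagate.
For the remaining variables, d = False, e = False, f = False, g = True, h = False works.

a=T, b=T, c=T, d=F, e=F, f=F, g=T, h=F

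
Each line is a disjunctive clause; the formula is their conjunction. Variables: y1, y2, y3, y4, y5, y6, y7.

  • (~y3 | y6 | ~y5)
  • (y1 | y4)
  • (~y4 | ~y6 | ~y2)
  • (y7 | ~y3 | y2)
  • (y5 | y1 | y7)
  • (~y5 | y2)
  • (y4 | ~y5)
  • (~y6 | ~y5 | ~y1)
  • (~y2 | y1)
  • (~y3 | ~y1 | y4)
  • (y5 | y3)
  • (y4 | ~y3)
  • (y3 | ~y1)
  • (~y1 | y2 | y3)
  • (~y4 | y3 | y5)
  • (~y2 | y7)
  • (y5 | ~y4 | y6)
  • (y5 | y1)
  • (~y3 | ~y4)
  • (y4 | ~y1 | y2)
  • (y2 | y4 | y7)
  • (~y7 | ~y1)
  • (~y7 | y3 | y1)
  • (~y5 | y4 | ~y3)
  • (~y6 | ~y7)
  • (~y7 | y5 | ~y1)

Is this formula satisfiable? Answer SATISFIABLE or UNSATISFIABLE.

y1 = True:
  propagation gives y3=True, y4=True; an empty clause results — contradiction.
y1 = False:
  propagation gives y4=True, y2=False, y5=False; an empty clause results — contradiction.
Every branch closes, so no satisfying assignment exists.

UNSATISFIABLE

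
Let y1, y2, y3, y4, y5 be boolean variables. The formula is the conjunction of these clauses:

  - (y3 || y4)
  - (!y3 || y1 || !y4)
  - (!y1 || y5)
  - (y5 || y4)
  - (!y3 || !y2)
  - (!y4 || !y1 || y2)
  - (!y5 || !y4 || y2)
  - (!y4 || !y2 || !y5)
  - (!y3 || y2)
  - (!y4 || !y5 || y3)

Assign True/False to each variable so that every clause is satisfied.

y1=F, y2=F, y3=F, y4=T, y5=F

Try y1 = False.
Branch on y2: take y2 = False.
  then y3 is forced to False.
  then y4 is forced to True.
  then y5 is forced to False.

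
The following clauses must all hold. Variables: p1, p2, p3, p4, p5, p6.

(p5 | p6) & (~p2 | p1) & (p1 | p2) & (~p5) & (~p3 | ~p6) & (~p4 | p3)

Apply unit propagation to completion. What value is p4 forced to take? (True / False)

False

(~p5) is a unit clause: p5 = False.
(p5 | p6) with p5 = False leaves only p6, so p6 = True.
(~p6 | ~p3): since p6 = True, the clause reduces to (~p3). p3 = False.
From (~p4 | p3) and p3 = False: p4 = False.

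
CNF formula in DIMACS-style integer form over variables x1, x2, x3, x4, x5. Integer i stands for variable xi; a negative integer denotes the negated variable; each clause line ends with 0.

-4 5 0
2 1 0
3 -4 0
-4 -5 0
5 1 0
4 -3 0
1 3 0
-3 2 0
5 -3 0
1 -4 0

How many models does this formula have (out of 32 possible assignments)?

Satisfying assignments:
  x1=1 x2=0 x3=0 x4=0 x5=0
  x1=1 x2=0 x3=0 x4=0 x5=1
  x1=1 x2=1 x3=0 x4=0 x5=0
  x1=1 x2=1 x3=0 x4=0 x5=1
Count: 4.

4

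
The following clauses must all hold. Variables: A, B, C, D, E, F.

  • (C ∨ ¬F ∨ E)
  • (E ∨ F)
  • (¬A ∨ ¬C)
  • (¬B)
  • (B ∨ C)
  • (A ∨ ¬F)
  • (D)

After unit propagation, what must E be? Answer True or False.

Unit clause (¬B) sets B = False.
In (B ∨ C), B is now false; C must hold, so C = True.
(¬A ∨ ¬C): since C = True, the clause reduces to (¬A). A = False.
In (¬F ∨ A), A is now false; ¬F must hold, so F = False.
(E ∨ F): since F = False, the clause reduces to (E). E = True.

True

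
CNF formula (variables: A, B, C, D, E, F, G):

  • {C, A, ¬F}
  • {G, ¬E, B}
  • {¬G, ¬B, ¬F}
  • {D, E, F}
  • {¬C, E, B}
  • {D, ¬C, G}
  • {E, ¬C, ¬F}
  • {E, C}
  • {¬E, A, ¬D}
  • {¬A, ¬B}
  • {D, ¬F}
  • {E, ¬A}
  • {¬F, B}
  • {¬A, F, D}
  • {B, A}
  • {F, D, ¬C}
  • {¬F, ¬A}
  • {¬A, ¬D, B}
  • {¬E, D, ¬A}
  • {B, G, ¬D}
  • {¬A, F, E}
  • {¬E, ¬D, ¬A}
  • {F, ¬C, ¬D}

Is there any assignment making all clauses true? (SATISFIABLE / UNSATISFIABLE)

SATISFIABLE

Branch on A: take A = False.
  then B is forced to True.
The remaining clauses are satisfied by C = False, D = False, E = True, F = False, G = True.
Every clause has at least one true literal under this assignment.
So A=F, B=T, C=F, D=F, E=T, F=F, G=T is a satisfying assignment.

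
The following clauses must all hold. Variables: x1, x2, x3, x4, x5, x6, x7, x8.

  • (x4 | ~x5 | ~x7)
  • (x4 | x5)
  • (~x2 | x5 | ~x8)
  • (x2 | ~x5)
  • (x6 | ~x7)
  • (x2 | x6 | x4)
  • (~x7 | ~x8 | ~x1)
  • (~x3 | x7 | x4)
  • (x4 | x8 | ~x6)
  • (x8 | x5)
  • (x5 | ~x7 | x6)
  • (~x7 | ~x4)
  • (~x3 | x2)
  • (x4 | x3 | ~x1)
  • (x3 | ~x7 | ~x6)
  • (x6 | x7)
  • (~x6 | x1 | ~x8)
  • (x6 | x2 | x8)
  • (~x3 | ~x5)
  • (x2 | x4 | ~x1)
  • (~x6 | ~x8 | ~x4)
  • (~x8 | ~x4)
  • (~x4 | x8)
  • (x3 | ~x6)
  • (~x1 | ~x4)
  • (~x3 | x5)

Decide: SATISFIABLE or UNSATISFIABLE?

x4 = True:
  propagation gives x7=False, x6=True, x8=False; an empty clause results — contradiction.
x4 = False:
  propagation gives x5=True, x7=False, x2=True, x3=False; an empty clause results — contradiction.
Every branch closes, so no satisfying assignment exists.

UNSATISFIABLE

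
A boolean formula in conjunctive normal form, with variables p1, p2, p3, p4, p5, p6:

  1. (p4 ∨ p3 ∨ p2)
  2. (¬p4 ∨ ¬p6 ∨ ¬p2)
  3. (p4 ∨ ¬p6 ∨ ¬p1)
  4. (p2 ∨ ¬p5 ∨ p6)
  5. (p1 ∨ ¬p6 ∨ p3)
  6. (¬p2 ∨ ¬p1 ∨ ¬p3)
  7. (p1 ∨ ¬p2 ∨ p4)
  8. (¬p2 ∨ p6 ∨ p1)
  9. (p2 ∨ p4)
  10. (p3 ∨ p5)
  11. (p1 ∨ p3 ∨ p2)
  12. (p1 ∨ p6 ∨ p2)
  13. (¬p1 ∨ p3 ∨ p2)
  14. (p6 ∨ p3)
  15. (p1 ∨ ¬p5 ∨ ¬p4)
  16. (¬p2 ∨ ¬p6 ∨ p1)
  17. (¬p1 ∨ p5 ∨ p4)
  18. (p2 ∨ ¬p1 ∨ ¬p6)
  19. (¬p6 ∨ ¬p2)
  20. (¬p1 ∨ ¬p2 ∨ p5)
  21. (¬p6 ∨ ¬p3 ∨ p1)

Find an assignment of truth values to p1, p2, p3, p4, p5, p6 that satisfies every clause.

p1 = True, p2 = False, p3 = True, p4 = True, p5 = False, p6 = False

Branch on p1: take p1 = True.
Branch on p2: take p2 = False.
  then p4 is forced to True.
  then p3 is forced to True.
  then p6 is forced to False.
  then p5 is forced to False.
Every clause has at least one true literal under this assignment.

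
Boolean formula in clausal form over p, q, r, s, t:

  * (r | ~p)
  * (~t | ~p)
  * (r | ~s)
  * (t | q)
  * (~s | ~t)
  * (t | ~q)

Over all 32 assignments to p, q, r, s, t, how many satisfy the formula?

The models are:
  p=F q=F r=F s=F t=T
  p=F q=F r=T s=F t=T
  p=F q=T r=F s=F t=T
  p=F q=T r=T s=F t=T
Count: 4.

4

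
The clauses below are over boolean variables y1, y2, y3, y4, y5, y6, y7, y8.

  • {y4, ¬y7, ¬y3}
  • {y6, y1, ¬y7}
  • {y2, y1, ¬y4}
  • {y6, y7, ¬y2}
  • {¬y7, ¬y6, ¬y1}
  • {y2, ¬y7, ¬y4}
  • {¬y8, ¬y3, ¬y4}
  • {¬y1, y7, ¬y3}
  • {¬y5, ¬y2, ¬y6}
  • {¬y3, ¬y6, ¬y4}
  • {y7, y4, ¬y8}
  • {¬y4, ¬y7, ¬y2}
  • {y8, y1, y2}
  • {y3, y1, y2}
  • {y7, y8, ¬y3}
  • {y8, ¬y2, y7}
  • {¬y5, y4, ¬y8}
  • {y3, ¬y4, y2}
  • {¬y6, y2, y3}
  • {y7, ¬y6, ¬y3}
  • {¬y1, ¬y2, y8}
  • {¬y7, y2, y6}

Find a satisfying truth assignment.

y1 = T, y2 = F, y3 = F, y4 = F, y5 = F, y6 = F, y7 = F, y8 = F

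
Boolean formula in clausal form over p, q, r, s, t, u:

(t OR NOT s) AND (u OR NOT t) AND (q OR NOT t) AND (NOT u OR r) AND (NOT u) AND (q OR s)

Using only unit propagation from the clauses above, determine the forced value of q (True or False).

(NOT u) stands alone — u = False.
In (u OR NOT t), u is now false; NOT t must hold, so t = False.
(t OR NOT s) with t = False leaves only NOT s, so s = False.
In (s OR q), s is now false; q must hold, so q = True.

True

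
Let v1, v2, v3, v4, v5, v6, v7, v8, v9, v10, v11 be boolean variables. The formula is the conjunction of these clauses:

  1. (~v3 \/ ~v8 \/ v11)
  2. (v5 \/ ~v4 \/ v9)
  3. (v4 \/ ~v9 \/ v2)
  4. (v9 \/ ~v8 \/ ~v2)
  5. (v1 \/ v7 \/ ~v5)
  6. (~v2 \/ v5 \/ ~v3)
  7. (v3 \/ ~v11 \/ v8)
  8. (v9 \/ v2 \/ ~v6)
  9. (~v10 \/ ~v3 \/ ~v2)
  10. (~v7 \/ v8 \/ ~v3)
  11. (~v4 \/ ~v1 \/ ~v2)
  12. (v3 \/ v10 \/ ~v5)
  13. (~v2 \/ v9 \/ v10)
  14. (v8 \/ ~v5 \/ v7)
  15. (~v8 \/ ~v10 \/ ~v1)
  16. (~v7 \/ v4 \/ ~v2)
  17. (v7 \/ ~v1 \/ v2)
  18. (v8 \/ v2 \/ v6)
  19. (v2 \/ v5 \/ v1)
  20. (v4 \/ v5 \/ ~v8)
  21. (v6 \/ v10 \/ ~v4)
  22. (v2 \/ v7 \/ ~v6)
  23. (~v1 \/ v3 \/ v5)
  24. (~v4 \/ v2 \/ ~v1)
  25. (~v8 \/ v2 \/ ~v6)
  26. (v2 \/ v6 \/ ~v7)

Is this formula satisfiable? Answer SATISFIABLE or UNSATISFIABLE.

SATISFIABLE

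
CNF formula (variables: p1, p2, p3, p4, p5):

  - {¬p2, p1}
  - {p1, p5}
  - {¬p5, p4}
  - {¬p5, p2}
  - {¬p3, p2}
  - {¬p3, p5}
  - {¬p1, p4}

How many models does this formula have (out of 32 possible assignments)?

4

Satisfying assignments:
  p1=T p2=F p3=F p4=T p5=F
  p1=T p2=T p3=F p4=T p5=F
  p1=T p2=T p3=F p4=T p5=T
  p1=T p2=T p3=T p4=T p5=T
Count: 4.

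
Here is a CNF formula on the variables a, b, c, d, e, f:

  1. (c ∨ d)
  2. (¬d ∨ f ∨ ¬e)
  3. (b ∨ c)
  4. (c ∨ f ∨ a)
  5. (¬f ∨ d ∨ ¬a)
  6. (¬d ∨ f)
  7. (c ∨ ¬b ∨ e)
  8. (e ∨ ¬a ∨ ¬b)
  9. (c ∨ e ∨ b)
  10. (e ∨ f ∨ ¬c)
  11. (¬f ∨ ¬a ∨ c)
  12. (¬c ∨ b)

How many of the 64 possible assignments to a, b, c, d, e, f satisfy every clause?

Case analysis on c and f:
  c=T, f=T: 5 of the 16 assignments to (a,b,d,e) work.
  c=T, f=F: remaining (a,b,d,e) ∈ {(F,T,F,T); (T,T,F,T)} — 2.
  c=F, f=T: remaining (a,b,d,e) ∈ {(F,T,T,T)} — 1.
  c=F, f=F: a clause becomes empty — 0.
Total: 5 + 2 + 1 + 0 = 8.

8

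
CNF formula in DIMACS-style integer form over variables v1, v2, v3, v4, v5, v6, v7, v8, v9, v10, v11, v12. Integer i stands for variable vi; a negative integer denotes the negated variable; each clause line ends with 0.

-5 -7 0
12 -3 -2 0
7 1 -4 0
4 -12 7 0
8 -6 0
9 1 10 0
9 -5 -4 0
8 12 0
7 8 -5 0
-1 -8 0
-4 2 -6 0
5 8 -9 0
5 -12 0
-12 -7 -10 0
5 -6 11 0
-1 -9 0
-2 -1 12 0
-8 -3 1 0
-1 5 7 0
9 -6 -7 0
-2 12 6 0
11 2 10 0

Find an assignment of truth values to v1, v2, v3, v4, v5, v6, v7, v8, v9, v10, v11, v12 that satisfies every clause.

v1=False, v2=True, v3=False, v4=False, v5=True, v6=True, v7=False, v8=True, v9=True, v10=True, v11=True, v12=False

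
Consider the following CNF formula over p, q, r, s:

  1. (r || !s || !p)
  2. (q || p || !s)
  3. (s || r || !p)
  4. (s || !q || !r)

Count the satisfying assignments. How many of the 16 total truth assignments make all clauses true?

8

Satisfying assignments:
  p=F q=F r=F s=F
  p=F q=F r=T s=F
  p=F q=T r=F s=F
  p=F q=T r=F s=T
  p=F q=T r=T s=T
  p=T q=F r=T s=F
  p=T q=F r=T s=T
  p=T q=T r=T s=T
That's 8 in total.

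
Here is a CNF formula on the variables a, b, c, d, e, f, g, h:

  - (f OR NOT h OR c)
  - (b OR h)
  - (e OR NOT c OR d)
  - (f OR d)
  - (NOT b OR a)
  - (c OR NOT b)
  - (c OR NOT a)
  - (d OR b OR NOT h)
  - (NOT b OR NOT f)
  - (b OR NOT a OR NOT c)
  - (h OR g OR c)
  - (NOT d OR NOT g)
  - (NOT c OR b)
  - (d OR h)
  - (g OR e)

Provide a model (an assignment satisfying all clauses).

a=T, b=T, c=T, d=T, e=T, f=F, g=F, h=T

Check each clause:
  1. (c OR f OR NOT h) — c is true.
  2. (h OR b) — h is true.
  3. (d OR NOT c OR e) — e is true.
  4. (d OR f) — d is true.
  5. (NOT b OR a) — a is true.
  6. (c OR NOT b) — c is true.
  7. (c OR NOT a) — c is true.
  8. (b OR NOT h OR d) — b is true.
  9. (NOT b OR NOT f) — NOT f is true.
  10. (NOT a OR b OR NOT c) — b is true.
  11. (h OR g OR c) — h is true.
  12. (NOT g OR NOT d) — NOT g is true.
  13. (NOT c OR b) — b is true.
  14. (d OR h) — h is true.
  15. (g OR e) — e is true.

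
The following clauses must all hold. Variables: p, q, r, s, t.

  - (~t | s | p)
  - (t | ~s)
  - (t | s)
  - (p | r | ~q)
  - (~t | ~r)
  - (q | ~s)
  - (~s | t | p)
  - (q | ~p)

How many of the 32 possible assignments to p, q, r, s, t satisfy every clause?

2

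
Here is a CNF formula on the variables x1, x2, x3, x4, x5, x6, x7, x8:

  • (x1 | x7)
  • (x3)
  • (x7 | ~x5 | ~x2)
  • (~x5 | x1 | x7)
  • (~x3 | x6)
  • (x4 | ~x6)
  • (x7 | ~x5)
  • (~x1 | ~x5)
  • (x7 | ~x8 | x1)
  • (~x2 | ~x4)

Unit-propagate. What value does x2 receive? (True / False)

False

(x3) is a unit clause: x3 = True.
In (~x3 | x6), ~x3 is now false; x6 must hold, so x6 = True.
In (x4 | ~x6), ~x6 is now false; x4 must hold, so x4 = True.
(~x4 | ~x2): since x4 = True, the clause reduces to (~x2). x2 = False.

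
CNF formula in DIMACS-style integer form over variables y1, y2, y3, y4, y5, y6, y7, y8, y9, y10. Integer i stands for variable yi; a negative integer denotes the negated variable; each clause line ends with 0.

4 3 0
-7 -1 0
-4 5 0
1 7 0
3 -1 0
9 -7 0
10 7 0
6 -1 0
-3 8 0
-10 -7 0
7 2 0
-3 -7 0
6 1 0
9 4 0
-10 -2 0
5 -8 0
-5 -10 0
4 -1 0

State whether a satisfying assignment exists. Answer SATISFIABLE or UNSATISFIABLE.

SATISFIABLE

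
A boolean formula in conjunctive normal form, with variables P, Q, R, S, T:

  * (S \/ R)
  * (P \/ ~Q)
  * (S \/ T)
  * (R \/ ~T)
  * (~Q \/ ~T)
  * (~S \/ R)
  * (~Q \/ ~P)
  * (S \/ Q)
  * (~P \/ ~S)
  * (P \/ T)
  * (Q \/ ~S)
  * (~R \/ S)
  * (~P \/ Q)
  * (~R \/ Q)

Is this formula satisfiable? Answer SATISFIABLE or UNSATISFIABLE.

Q = True:
  propagation gives P=True; an empty clause results — contradiction.
Q = False:
  propagation gives S=True; an empty clause results — contradiction.
Every branch closes, so no satisfying assignment exists.

UNSATISFIABLE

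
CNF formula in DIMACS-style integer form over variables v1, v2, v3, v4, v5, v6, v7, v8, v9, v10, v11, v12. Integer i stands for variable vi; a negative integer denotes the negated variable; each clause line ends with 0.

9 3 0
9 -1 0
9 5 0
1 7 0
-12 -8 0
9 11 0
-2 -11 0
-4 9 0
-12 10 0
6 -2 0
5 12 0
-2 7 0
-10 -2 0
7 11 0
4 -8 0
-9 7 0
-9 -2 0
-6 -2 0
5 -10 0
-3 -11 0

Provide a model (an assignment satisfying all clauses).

v1=True, v2=False, v3=False, v4=True, v5=True, v6=False, v7=True, v8=False, v9=True, v10=True, v11=False, v12=False

Check each clause:
  1. {v3, v9} — v9 is true.
  2. {v9, ¬v1} — v9 is true.
  3. {v9, v5} — v9 is true.
  4. {v7, v1} — v1 is true.
  5. {¬v8, ¬v12} — ¬v8 is true.
  6. {v9, v11} — v9 is true.
  7. {¬v11, ¬v2} — ¬v11 is true.
  8. {¬v4, v9} — v9 is true.
  9. {¬v12, v10} — v10 is true.
  10. {¬v2, v6} — ¬v2 is true.
  11. {v5, v12} — v5 is true.
  12. {v7, ¬v2} — ¬v2 is true.
  13. {¬v10, ¬v2} — ¬v2 is true.
  14. {v7, v11} — v7 is true.
  15. {¬v8, v4} — ¬v8 is true.
  16. {¬v9, v7} — v7 is true.
  17. {¬v9, ¬v2} — ¬v2 is true.
  18. {¬v2, ¬v6} — ¬v6 is true.
  19. {¬v10, v5} — v5 is true.
  20. {¬v11, ¬v3} — ¬v11 is true.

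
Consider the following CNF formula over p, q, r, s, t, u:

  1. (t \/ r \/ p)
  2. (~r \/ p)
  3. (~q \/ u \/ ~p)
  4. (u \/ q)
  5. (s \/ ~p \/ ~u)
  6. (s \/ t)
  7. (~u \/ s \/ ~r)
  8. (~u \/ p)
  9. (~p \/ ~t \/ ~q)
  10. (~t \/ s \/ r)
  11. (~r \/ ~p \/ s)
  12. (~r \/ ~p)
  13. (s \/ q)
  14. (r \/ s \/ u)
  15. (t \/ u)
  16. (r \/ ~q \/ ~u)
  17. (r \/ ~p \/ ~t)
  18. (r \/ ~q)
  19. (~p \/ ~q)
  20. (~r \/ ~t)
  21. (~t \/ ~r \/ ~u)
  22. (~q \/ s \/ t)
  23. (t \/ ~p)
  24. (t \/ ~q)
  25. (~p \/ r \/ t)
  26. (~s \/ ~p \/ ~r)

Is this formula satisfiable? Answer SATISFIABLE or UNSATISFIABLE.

UNSATISFIABLE

r = True:
  propagation gives p=True; an empty clause results — contradiction.
r = False:
  propagation gives q=False, u=True, p=True, s=True; an empty clause results — contradiction.
Every branch closes, so no satisfying assignment exists.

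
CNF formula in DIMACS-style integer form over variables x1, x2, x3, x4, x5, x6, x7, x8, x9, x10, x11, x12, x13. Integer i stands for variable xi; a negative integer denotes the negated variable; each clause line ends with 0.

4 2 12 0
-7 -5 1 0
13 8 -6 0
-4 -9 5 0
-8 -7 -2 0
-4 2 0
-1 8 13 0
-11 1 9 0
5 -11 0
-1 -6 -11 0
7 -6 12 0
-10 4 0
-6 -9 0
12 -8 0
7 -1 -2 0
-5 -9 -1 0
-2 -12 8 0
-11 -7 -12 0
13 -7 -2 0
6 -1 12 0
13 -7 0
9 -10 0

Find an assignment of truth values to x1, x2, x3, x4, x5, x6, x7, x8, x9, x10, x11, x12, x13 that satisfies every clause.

Pure literal: x10 appears only negated; assign x10 = False.
Set x1 = False and propagate.
Branch on x2: take x2 = False.
  then x4 is forced to False.
  then x12 is forced to True.
The remaining clauses are satisfied by x3 = False, x5 = True, x6 = False, x7 = False, x8 = False, x9 = True, x11 = True, x13 = False.

x1 = F  x2 = F  x3 = F  x4 = F  x5 = T  x6 = F  x7 = F  x8 = F  x9 = T  x10 = F  x11 = T  x12 = T  x13 = F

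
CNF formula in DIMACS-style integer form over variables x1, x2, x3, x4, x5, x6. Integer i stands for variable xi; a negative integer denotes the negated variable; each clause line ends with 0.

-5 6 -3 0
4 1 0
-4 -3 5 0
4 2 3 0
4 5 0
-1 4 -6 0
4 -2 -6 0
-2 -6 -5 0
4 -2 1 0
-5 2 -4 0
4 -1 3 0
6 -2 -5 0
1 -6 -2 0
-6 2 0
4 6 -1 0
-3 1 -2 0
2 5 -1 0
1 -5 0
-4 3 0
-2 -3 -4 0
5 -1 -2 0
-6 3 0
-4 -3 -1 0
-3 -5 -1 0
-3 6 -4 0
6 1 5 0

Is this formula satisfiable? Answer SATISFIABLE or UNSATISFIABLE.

x4 = True:
  propagation gives x3=True, x5=True, x6=True, x2=False; an empty clause results — contradiction.
x4 = False:
  propagation gives x1=True, x5=True, x6=False; an empty clause results — contradiction.
Every branch closes, so no satisfying assignment exists.

UNSATISFIABLE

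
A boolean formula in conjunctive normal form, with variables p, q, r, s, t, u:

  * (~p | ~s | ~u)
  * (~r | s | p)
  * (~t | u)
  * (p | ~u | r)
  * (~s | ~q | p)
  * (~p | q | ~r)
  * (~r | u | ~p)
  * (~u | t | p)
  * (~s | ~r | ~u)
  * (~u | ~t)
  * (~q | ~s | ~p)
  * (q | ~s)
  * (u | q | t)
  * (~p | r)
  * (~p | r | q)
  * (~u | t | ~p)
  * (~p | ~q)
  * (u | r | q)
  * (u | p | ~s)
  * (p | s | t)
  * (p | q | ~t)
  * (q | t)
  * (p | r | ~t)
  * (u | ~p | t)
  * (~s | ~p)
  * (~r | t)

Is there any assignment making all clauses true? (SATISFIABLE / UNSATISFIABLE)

p = True:
  propagation gives r=True, q=True; an empty clause results — contradiction.
p = False:
  t = True:
    propagation gives u=True; an empty clause results — contradiction.
  t = False:
    propagation gives u=False, q=True, s=False; an empty clause results — contradiction.
Every branch closes, so no satisfying assignment exists.

UNSATISFIABLE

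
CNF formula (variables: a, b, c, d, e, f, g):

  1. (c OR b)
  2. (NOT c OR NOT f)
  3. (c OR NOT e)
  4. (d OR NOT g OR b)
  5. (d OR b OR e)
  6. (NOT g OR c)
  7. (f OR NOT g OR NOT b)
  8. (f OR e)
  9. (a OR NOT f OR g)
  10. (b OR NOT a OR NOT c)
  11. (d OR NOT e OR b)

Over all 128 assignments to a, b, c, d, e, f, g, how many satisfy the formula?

8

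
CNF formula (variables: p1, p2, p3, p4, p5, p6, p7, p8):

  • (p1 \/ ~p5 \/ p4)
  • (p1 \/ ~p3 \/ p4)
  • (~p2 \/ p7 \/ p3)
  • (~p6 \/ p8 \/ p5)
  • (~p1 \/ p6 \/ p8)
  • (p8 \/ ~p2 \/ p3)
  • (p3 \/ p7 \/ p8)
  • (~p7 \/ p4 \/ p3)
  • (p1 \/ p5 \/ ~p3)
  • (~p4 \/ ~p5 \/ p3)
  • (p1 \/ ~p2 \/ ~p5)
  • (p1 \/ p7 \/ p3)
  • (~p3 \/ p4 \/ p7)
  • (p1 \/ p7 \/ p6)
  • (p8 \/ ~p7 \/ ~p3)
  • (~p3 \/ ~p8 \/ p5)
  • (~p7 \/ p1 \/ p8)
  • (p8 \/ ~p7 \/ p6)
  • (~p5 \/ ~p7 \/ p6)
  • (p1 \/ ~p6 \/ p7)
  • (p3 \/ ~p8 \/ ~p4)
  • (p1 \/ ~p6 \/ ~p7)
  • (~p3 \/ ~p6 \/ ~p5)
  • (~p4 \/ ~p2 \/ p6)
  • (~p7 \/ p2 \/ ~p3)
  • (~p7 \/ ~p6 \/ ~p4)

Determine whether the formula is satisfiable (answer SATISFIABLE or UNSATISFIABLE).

Branch on p1: take p1 = True.
Branch on p2: take p2 = False.
Set p3 = True and propagate.
  then p7 is forced to False.
  then p4 is forced to True.
For the remaining variables, p5 = True, p6 = False, p8 = True works.
So p1=1, p2=0, p3=1, p4=1, p5=1, p6=0, p7=0, p8=1 is a satisfying assignment.

SATISFIABLE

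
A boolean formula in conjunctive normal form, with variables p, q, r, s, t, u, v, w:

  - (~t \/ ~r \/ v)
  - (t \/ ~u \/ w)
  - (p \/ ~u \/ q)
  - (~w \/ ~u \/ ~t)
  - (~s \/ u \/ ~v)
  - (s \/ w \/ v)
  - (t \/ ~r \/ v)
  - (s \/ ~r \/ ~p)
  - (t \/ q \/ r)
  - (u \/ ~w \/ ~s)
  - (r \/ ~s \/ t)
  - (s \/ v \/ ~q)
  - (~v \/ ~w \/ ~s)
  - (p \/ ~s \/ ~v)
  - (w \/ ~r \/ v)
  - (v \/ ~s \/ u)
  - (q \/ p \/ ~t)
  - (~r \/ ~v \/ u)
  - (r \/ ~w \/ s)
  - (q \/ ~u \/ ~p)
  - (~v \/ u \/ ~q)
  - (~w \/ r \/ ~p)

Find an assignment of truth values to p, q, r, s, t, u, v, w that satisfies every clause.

Branch on p: take p = True.
Branch on q: take q = True.
Try r = False.
  then w is forced to False.
The remaining clauses are satisfied by s = True, t = True, u = True, v = True.
Every clause has at least one true literal under this assignment.

p=T, q=T, r=F, s=T, t=T, u=T, v=T, w=F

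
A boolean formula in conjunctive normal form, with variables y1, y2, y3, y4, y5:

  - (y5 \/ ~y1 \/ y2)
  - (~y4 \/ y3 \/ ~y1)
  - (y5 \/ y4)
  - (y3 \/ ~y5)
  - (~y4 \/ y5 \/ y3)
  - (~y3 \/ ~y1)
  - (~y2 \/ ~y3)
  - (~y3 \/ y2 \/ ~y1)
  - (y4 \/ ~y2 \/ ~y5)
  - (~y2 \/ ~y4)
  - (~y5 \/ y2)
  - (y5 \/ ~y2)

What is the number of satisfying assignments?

Satisfying assignments:
  y1=F y2=F y3=T y4=T y5=F
That's 1 in total.

1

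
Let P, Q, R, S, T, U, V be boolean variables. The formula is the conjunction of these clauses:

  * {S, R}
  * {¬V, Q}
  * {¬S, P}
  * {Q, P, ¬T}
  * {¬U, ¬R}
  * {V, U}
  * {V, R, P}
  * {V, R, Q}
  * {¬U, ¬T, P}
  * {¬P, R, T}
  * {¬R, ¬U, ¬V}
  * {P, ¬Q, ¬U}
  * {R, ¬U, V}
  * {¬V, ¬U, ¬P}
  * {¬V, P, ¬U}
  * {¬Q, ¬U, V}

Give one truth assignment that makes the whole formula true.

P=F  Q=T  R=T  S=F  T=F  U=F  V=T

Try P = False.
  then S is forced to False.
  then R is forced to True.
  then U is forced to False.
  then V is forced to True.
  then Q is forced to True.
T is now unconstrained; take T = False.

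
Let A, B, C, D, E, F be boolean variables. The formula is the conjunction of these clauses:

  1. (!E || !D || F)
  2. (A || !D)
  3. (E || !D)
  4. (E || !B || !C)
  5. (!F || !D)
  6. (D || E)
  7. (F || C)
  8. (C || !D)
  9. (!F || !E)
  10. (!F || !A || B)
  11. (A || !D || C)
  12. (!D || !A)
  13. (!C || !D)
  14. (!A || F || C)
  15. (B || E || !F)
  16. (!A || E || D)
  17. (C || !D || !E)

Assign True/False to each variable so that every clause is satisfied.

A = T, B = T, C = T, D = F, E = T, F = F

Set A = True and propagate.
  then D is forced to False.
  then E is forced to True.
  then F is forced to False.
  then C is forced to True.
B is now unconstrained; take B = True.
Every clause has at least one true literal under this assignment.
Check each clause:
  1. (!D || F || !E) — !D is true.
  2. (!D || A) — A is true.
  3. (!D || E) — !D is true.
  4. (!C || !B || E) — E is true.
  5. (!D || !F) — !F is true.
  6. (D || E) — E is true.
  7. (F || C) — C is true.
  8. (C || !D) — C is true.
  9. (!F || !E) — !F is true.
  10. (B || !F || !A) — B is true.
  11. (A || !D || C) — A is true.
  12. (!A || !D) — !D is true.
  13. (!C || !D) — !D is true.
  14. (C || F || !A) — C is true.
  15. (B || E || !F) — B is true.
  16. (!A || E || D) — E is true.
  17. (!D || C || !E) — C is true.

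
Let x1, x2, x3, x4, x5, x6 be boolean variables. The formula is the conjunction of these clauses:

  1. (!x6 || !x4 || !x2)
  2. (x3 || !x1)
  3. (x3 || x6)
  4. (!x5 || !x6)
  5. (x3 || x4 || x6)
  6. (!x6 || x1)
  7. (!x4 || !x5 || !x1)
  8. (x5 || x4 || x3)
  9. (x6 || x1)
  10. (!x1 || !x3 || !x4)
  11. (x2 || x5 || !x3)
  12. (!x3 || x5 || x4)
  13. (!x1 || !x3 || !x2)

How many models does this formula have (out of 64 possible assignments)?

1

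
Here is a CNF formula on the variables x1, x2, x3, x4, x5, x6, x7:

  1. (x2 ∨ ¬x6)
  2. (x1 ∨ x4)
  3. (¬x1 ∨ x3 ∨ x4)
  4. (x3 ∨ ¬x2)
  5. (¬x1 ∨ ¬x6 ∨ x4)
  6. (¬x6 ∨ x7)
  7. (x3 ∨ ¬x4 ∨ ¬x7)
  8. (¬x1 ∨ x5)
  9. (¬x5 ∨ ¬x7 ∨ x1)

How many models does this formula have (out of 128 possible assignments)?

19

Case analysis on x1 and x4:
  x1=T, x4=T: 6 of the 32 assignments to (x2,x3,x5,x6,x7) work.
  x1=T, x4=F: remaining (x2,x3,x5,x6,x7) ∈ {(F,T,T,F,F); (F,T,T,F,T); (T,T,T,F,F); (T,T,T,F,T)} — 4.
  x1=F, x4=T: 9 of the 32 assignments to (x2,x3,x5,x6,x7) work.
  x1=F, x4=F: a clause becomes empty — 0.
Total: 6 + 4 + 9 + 0 = 19.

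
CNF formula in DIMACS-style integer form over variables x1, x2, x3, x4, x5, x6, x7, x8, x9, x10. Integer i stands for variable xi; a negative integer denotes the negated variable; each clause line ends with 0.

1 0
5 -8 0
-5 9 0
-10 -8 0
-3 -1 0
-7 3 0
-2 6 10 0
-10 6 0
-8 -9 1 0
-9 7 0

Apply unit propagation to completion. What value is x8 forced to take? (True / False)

False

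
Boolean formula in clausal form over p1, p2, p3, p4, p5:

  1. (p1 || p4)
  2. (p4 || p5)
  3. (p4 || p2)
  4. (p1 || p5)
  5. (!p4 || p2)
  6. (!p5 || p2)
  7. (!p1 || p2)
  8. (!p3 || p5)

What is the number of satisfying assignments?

The models are:
  p1=F p2=T p3=F p4=T p5=T
  p1=F p2=T p3=T p4=T p5=T
  p1=T p2=T p3=F p4=F p5=T
  p1=T p2=T p3=F p4=T p5=F
  p1=T p2=T p3=F p4=T p5=T
  p1=T p2=T p3=T p4=F p5=T
  p1=T p2=T p3=T p4=T p5=T
Count: 7.

7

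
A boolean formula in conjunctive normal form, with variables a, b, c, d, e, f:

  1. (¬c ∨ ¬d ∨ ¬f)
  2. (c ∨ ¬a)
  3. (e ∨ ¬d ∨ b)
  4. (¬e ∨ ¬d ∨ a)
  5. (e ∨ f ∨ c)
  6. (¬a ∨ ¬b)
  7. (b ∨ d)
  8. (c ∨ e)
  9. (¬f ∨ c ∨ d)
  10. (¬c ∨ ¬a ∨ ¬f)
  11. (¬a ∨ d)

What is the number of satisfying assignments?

7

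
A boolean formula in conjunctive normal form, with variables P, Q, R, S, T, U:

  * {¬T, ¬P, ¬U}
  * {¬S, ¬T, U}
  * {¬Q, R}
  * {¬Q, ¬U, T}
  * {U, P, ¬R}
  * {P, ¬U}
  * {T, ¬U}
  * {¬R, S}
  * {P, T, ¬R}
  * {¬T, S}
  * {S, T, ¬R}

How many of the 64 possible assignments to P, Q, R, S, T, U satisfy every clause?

The models are:
  P=0 Q=0 R=0 S=0 T=0 U=0
  P=0 Q=0 R=0 S=1 T=0 U=0
  P=1 Q=0 R=0 S=0 T=0 U=0
  P=1 Q=0 R=0 S=1 T=0 U=0
  P=1 Q=0 R=1 S=1 T=0 U=0
  P=1 Q=1 R=1 S=1 T=0 U=0
Count: 6.

6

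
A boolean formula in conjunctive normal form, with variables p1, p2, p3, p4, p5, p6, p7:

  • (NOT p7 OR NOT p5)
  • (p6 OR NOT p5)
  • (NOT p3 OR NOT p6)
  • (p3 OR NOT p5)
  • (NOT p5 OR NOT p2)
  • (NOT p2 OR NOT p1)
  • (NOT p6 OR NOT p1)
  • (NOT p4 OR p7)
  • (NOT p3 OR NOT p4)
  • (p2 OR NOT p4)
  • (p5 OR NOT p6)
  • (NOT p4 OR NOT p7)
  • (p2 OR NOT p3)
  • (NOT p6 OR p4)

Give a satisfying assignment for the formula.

p1=False, p2=False, p3=False, p4=False, p5=False, p6=False, p7=True

Check each clause:
  1. (NOT p5 OR NOT p7) — NOT p5 is true.
  2. (NOT p5 OR p6) — NOT p5 is true.
  3. (NOT p3 OR NOT p6) — NOT p6 is true.
  4. (p3 OR NOT p5) — NOT p5 is true.
  5. (NOT p5 OR NOT p2) — NOT p5 is true.
  6. (NOT p1 OR NOT p2) — NOT p1 is true.
  7. (NOT p1 OR NOT p6) — NOT p6 is true.
  8. (p7 OR NOT p4) — NOT p4 is true.
  9. (NOT p3 OR NOT p4) — NOT p4 is true.
  10. (NOT p4 OR p2) — NOT p4 is true.
  11. (NOT p6 OR p5) — NOT p6 is true.
  12. (NOT p4 OR NOT p7) — NOT p4 is true.
  13. (NOT p3 OR p2) — NOT p3 is true.
  14. (NOT p6 OR p4) — NOT p6 is true.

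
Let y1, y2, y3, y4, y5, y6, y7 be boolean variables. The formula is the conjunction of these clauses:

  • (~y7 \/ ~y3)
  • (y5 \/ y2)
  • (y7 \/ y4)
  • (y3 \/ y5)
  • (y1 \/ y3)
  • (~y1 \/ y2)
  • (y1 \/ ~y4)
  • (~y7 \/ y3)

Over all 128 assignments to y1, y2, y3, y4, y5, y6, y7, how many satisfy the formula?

6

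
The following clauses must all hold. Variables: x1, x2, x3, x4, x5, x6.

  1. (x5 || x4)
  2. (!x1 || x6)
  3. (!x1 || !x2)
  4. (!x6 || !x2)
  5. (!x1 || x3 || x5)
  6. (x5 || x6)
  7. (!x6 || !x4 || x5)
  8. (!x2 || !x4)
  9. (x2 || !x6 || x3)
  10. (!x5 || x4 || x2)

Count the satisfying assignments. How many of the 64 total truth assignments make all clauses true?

Satisfying assignments:
  x1=F x2=F x3=F x4=T x5=T x6=F
  x1=F x2=F x3=T x4=T x5=T x6=F
  x1=F x2=F x3=T x4=T x5=T x6=T
  x1=F x2=T x3=F x4=F x5=T x6=F
  x1=F x2=T x3=T x4=F x5=T x6=F
  x1=T x2=F x3=T x4=T x5=T x6=T
Count: 6.

6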